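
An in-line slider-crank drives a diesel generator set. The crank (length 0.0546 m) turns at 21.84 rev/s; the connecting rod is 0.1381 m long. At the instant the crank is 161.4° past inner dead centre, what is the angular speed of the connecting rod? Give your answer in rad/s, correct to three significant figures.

ω = 137.2 rad/s (converted from 21.84 rev/s).
The rod makes angle φ with the slider axis where L sinφ = r sinθ; differentiating, L cosφ·φ̇ = r ω cosθ.
L cosφ = √(L² − r² sin²θ) = 0.137 m.
|ω_rod| = r ω |cosθ| / √(L² − r² sin²θ) = 0.0546·137.2·0.94777/0.137 = 51.834 rad/s.

51.8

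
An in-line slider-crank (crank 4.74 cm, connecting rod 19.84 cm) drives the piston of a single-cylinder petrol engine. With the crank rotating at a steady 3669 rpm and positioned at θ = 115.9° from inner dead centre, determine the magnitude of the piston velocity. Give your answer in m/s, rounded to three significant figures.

ω = 2π·3669/60 = 384.2 rad/s
For an in-line slider-crank, x = r cosθ + √(L² − r² sin²θ), so v = −rω sinθ·[1 + r cosθ/√(L² − r² sin²θ)].
With r = 0.0474 m, L = 0.1984 m, θ = 115.9°: √(L² − r² sin²θ) = 0.19376 m.
v = −0.0474·384.2·0.89956·[1 + 0.0474·-0.43680/0.19376] = -14.632 m/s.
|v| = 14.632 m/s.

14.6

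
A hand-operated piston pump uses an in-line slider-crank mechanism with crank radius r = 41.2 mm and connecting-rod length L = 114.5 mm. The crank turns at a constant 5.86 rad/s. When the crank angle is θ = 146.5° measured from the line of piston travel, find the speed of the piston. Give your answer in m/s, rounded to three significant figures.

ω = 5.86 rad/s
For an in-line slider-crank, x = r cosθ + √(L² − r² sin²θ), so v = −rω sinθ·[1 + r cosθ/√(L² − r² sin²θ)].
With r = 0.0412 m, L = 0.1145 m, θ = 146.5°: √(L² − r² sin²θ) = 0.11222 m.
v = −0.0412·5.86·0.55194·[1 + 0.0412·-0.83389/0.11222] = -0.092459 m/s.
|v| = 0.092459 m/s.

0.0925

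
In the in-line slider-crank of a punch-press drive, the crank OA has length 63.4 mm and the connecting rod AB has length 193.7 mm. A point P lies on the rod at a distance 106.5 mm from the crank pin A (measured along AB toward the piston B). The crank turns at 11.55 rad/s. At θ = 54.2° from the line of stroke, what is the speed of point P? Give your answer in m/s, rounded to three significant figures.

0.686

ω = 11.55 rad/s.  Crank-pin speed |V_A| = rω = 0.73227 m/s, perpendicular to OA.
Rod angle: sinφ = −(r/L) sinθ ⇒ φ = -15.395°; ω_rod = −rω cosθ/√(L²−r²sin²θ) = -2.2937 rad/s.
V_P = V_A + ω_rod × AP, with AP = 0.1065 m along the rod.
Components: V_Px = −rω sinθ − a·ω_rod·sinφ = -0.65877 m/s;  V_Py = rω cosθ + a·ω_rod·cosφ = +0.19283 m/s.
|V_P| = √(V_Px² + V_Py²) = 0.68641 m/s.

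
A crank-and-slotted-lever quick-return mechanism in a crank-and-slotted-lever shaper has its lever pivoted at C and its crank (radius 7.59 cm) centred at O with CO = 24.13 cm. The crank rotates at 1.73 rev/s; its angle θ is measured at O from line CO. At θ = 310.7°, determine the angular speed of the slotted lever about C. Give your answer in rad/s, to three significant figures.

2.19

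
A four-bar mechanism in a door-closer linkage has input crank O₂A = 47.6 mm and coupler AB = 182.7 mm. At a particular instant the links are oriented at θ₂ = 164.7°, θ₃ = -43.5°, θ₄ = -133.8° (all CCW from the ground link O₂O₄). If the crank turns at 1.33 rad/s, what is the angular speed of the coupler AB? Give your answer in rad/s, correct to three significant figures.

ω₂ = 1.33 rad/s
Differentiating the loop-closure r₂e^{iθ₂}+r₃e^{iθ₃}=r₁+r₄e^{iθ₄} gives r₂ω₂e^{iθ₂}+r₃ω₃e^{iθ₃}=r₄ω₄e^{iθ₄}.
Eliminating the other unknown: ω₃ = r₂ω₂ sin(θ₄−θ₂) / [r₃ sin(θ₃−θ₄)].
Numerator sine = +0.87882; denominator sine = +0.99999.
Result = 0.0476·1.33·(+0.87882) / (0.1827·(+0.99999)) = +0.30453 rad/s; magnitude 0.30453 rad/s.

0.305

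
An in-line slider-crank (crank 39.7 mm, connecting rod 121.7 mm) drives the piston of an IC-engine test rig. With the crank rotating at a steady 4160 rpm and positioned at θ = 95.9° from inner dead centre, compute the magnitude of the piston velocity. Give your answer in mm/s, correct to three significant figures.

ω = 2π·4160/60 = 435.6 rad/s
For an in-line slider-crank, x = r cosθ + √(L² − r² sin²θ), so v = −rω sinθ·[1 + r cosθ/√(L² − r² sin²θ)].
With r = 0.0397 m, L = 0.1217 m, θ = 95.9°: √(L² − r² sin²θ) = 0.11511 m.
v = −0.0397·435.6·0.99470·[1 + 0.0397·-0.10279/0.11511] = -16.593 m/s.
|v| = 16.593 m/s = 16593 mm/s.

16600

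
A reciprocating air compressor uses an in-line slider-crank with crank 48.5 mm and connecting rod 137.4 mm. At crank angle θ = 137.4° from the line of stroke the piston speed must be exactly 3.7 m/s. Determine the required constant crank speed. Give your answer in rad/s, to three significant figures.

For an in-line slider-crank, |v_piston| = rω|sinθ|·[1 + r cosθ/√(L² − r² sin²θ)].
With r = 0.0485 m, L = 0.1374 m, θ = 137.4°: the bracketed kinematic factor |dx/dθ| = 0.024044 m.
ω = v/|dx/dθ| = 3.7/0.024044 = 153.88 rad/s.

154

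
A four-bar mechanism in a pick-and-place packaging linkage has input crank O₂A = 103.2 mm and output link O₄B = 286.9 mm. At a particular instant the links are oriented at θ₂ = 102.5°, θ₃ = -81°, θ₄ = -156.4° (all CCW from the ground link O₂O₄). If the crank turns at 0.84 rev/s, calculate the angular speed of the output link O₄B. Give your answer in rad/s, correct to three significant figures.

ω₂ = 5.278 rad/s (from 0.84 rev/s).
Differentiating the loop-closure r₂e^{iθ₂}+r₃e^{iθ₃}=r₁+r₄e^{iθ₄} gives r₂ω₂e^{iθ₂}+r₃ω₃e^{iθ₃}=r₄ω₄e^{iθ₄}.
Eliminating the other unknown: ω₄ = r₂ω₂ sin(θ₂−θ₃) / [r₄ sin(θ₄−θ₃)].
Numerator sine = -0.06105; denominator sine = -0.96771.
Result = 0.1032·5.278·(-0.06105) / (0.2869·(-0.96771)) = +0.11977 rad/s; magnitude 0.11977 rad/s.

0.120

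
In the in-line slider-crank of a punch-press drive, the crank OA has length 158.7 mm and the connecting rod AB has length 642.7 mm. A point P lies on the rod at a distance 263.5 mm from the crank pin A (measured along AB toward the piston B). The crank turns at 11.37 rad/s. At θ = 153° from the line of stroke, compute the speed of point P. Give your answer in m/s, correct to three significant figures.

1.21

ω = 11.37 rad/s.  Crank-pin speed |V_A| = rω = 1.8044 m/s, perpendicular to OA.
Rod angle: sinφ = −(r/L) sinθ ⇒ φ = -6.437°; ω_rod = −rω cosθ/√(L²−r²sin²θ) = +2.5174 rad/s.
V_P = V_A + ω_rod × AP, with AP = 0.2635 m along the rod.
Components: V_Px = −rω sinθ − a·ω_rod·sinφ = -0.74483 m/s;  V_Py = rω cosθ + a·ω_rod·cosφ = -0.94859 m/s.
|V_P| = √(V_Px² + V_Py²) = 1.2061 m/s.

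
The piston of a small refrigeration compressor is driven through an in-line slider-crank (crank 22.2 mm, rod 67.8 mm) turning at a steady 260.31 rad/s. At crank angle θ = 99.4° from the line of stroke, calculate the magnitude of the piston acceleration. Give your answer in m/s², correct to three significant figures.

737

ω = 260.3 rad/s
x(θ) = r cosθ + √(L² − r² sin²θ); with ω constant, a = ω²·d²x/dθ².
d²x/dθ² = −r cosθ − r²(cos2θ)/√u − r⁴ sin²2θ/(4u^{3/2}),  u = L² − r² sin²θ = 0.00411715 m².
Substituting r = 0.0222 m, L = 0.0678 m, θ = 99.4°: d²x/dθ² = +0.010873 m.
a = ω²·d²x/dθ² = (260.3)²·(+0.010873) = +736.77 m/s²;  |a| = 736.77 m/s².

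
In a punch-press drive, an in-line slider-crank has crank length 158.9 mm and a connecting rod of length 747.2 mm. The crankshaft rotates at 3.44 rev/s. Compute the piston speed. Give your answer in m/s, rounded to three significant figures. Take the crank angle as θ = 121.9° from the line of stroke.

2.58

ω = 2π·3.44 = 21.61 rad/s
For an in-line slider-crank, x = r cosθ + √(L² − r² sin²θ), so v = −rω sinθ·[1 + r cosθ/√(L² − r² sin²θ)].
With r = 0.1589 m, L = 0.7472 m, θ = 121.9°: √(L² − r² sin²θ) = 0.73492 m.
v = −0.1589·21.61·0.84897·[1 + 0.1589·-0.52844/0.73492] = -2.5826 m/s.
|v| = 2.5826 m/s.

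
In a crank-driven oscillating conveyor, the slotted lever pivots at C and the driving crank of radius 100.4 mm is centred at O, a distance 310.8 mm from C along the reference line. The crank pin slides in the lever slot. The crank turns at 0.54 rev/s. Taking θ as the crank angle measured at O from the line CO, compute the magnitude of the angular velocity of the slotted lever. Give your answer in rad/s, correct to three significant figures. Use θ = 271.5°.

0.341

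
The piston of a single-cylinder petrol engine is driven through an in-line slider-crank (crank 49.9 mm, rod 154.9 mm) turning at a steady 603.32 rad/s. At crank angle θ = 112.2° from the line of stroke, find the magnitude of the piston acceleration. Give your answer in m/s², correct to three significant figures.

ω = 603.3 rad/s
x(θ) = r cosθ + √(L² − r² sin²θ); with ω constant, a = ω²·d²x/dθ².
d²x/dθ² = −r cosθ − r²(cos2θ)/√u − r⁴ sin²2θ/(4u^{3/2}),  u = L² − r² sin²θ = 0.0218595 m².
Substituting r = 0.0499 m, L = 0.1549 m, θ = 112.2°: d²x/dθ² = +0.030652 m.
a = ω²·d²x/dθ² = (603.3)²·(+0.030652) = +11157 m/s²;  |a| = 11157 m/s².

11200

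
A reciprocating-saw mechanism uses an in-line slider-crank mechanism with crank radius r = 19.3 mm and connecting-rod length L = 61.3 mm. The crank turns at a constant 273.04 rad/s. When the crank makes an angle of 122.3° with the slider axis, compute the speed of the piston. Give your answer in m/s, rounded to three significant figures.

3.68

ω = 273 rad/s
For an in-line slider-crank, x = r cosθ + √(L² − r² sin²θ), so v = −rω sinθ·[1 + r cosθ/√(L² − r² sin²θ)].
With r = 0.0193 m, L = 0.0613 m, θ = 122.3°: √(L² − r² sin²θ) = 0.059089 m.
v = −0.0193·273·0.84526·[1 + 0.0193·-0.53435/0.059089] = -3.6768 m/s.
|v| = 3.6768 m/s.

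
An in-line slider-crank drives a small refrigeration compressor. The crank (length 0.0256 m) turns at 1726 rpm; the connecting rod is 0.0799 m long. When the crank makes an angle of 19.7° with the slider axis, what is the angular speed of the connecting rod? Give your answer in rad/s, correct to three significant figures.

ω = 180.7 rad/s (converted from 1726 rpm).
The rod makes angle φ with the slider axis where L sinφ = r sinθ; differentiating, L cosφ·φ̇ = r ω cosθ.
L cosφ = √(L² − r² sin²θ) = 0.079433 m.
|ω_rod| = r ω |cosθ| / √(L² − r² sin²θ) = 0.0256·180.7·0.94147/0.079433 = 54.843 rad/s.

54.8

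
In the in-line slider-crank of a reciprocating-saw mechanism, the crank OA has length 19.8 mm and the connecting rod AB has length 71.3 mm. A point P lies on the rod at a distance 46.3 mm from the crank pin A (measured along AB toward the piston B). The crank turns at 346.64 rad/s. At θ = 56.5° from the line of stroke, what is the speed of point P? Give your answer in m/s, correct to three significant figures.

ω = 346.6 rad/s.  Crank-pin speed |V_A| = rω = 6.8635 m/s, perpendicular to OA.
Rod angle: sinφ = −(r/L) sinθ ⇒ φ = -13.390°; ω_rod = −rω cosθ/√(L²−r²sin²θ) = -54.615 rad/s.
V_P = V_A + ω_rod × AP, with AP = 0.0463 m along the rod.
Components: V_Px = −rω sinθ − a·ω_rod·sinφ = -6.3089 m/s;  V_Py = rω cosθ + a·ω_rod·cosφ = +1.3283 m/s.
|V_P| = √(V_Px² + V_Py²) = 6.4472 m/s.

6.45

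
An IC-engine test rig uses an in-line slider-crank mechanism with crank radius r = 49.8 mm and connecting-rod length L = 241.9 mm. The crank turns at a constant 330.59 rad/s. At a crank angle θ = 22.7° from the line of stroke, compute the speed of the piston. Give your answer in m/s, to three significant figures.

ω = 330.6 rad/s
For an in-line slider-crank, x = r cosθ + √(L² − r² sin²θ), so v = −rω sinθ·[1 + r cosθ/√(L² − r² sin²θ)].
With r = 0.0498 m, L = 0.2419 m, θ = 22.7°: √(L² − r² sin²θ) = 0.24114 m.
v = −0.0498·330.6·0.38591·[1 + 0.0498·0.92254/0.24114] = -7.5638 m/s.
|v| = 7.5638 m/s.

7.56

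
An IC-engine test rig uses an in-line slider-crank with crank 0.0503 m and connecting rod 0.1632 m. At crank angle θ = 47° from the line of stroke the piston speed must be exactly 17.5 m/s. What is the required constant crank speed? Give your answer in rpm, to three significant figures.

For an in-line slider-crank, |v_piston| = rω|sinθ|·[1 + r cosθ/√(L² − r² sin²θ)].
With r = 0.0503 m, L = 0.1632 m, θ = 47°: the bracketed kinematic factor |dx/dθ| = 0.044724 m.
ω = v/|dx/dθ| = 17.5/0.044724 = 391.29 rad/s.
N = 60ω/(2π) = 3736.5 rpm.

3740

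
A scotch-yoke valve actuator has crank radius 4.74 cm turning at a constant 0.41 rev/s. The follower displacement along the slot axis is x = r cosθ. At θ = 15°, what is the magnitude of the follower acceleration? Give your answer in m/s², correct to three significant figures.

0.304

ω = 2.576 rad/s (from 0.41 rev/s).
x = r cosθ ⇒ ẍ = −rω² cosθ (ω constant).
|a| = rω²|cosθ| = 0.0474·(2.576)²·|cos 15°| = 0.30384 m/s².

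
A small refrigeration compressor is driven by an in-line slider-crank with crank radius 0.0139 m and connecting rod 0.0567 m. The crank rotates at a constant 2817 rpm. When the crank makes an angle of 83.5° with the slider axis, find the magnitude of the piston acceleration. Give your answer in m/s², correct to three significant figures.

161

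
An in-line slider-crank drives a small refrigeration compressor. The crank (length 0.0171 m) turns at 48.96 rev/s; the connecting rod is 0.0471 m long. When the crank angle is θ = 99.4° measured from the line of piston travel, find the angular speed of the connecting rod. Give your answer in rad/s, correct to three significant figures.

ω = 307.6 rad/s (converted from 48.96 rev/s).
The rod makes angle φ with the slider axis where L sinφ = r sinθ; differentiating, L cosφ·φ̇ = r ω cosθ.
L cosφ = √(L² − r² sin²θ) = 0.043975 m.
|ω_rod| = r ω |cosθ| / √(L² − r² sin²θ) = 0.0171·307.6·0.16333/0.043975 = 19.537 rad/s.

19.5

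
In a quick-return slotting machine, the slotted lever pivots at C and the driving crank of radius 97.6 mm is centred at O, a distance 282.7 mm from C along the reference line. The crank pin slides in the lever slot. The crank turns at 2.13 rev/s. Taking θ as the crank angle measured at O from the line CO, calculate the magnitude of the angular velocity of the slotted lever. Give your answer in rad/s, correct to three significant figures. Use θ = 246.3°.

0.311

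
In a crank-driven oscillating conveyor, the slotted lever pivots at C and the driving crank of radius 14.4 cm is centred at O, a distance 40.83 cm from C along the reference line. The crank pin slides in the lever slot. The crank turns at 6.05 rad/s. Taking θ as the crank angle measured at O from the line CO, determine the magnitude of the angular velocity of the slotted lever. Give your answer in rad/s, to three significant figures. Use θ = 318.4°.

1.42

ω = 6.05 rad/s
Crank pin A relative to C: A = (d + r cosθ, r sinθ); lever angle φ = atan2(r sinθ, d + r cosθ).
Differentiating tanφ: φ̇ = rω(d cosθ + r)/(d² + r² + 2dr cosθ).
d² + r² + 2dr cosθ = |CA|² = 0.275379 m²;  d cosθ + r = +0.44933 m.
|ω_lever| = |0.144·6.05·+0.44933| / 0.275379 = 1.4215 rad/s.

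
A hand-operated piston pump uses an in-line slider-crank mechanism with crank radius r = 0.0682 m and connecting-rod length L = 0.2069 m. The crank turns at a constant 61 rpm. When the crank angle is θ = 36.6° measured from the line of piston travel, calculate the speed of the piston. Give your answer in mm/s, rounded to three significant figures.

ω = 2π·61/60 = 6.388 rad/s
For an in-line slider-crank, x = r cosθ + √(L² − r² sin²θ), so v = −rω sinθ·[1 + r cosθ/√(L² − r² sin²θ)].
With r = 0.0682 m, L = 0.2069 m, θ = 36.6°: √(L² − r² sin²θ) = 0.20286 m.
v = −0.0682·6.388·0.59622·[1 + 0.0682·0.80282/0.20286] = -0.32985 m/s.
|v| = 0.32985 m/s = 329.85 mm/s.

330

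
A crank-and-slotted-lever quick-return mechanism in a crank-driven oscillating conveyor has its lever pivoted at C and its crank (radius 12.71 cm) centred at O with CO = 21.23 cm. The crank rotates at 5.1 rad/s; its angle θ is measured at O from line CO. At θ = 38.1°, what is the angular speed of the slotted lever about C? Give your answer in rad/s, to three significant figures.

ω = 5.1 rad/s
Crank pin A relative to C: A = (d + r cosθ, r sinθ); lever angle φ = atan2(r sinθ, d + r cosθ).
Differentiating tanφ: φ̇ = rω(d cosθ + r)/(d² + r² + 2dr cosθ).
d² + r² + 2dr cosθ = |CA|² = 0.103694 m²;  d cosθ + r = +0.29417 m.
|ω_lever| = |0.1271·5.1·+0.29417| / 0.103694 = 1.8389 rad/s.

1.84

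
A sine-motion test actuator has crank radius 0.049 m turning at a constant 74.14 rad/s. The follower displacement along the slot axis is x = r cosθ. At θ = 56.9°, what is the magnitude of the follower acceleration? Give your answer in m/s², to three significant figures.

ω = 74.14 rad/s
x = r cosθ ⇒ ẍ = −rω² cosθ (ω constant).
|a| = rω²|cosθ| = 0.049·(74.14)²·|cos 56.9°| = 147.09 m/s².

147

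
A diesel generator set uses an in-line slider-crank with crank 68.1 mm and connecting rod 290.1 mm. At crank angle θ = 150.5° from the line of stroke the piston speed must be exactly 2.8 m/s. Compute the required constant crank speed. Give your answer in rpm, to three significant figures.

For an in-line slider-crank, |v_piston| = rω|sinθ|·[1 + r cosθ/√(L² − r² sin²θ)].
With r = 0.0681 m, L = 0.2901 m, θ = 150.5°: the bracketed kinematic factor |dx/dθ| = 0.026636 m.
ω = v/|dx/dθ| = 2.8/0.026636 = 105.12 rad/s.
N = 60ω/(2π) = 1003.8 rpm.

1000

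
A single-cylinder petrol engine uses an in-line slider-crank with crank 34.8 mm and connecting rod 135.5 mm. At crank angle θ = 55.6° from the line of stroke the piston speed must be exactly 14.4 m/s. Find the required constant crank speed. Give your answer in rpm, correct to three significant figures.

For an in-line slider-crank, |v_piston| = rω|sinθ|·[1 + r cosθ/√(L² − r² sin²θ)].
With r = 0.0348 m, L = 0.1355 m, θ = 55.6°: the bracketed kinematic factor |dx/dθ| = 0.032977 m.
ω = v/|dx/dθ| = 14.4/0.032977 = 436.67 rad/s.
N = 60ω/(2π) = 4169.9 rpm.

4170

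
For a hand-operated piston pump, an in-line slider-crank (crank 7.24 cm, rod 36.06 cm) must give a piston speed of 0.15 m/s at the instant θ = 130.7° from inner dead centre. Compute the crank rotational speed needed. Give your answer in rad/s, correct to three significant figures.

For an in-line slider-crank, |v_piston| = rω|sinθ|·[1 + r cosθ/√(L² − r² sin²θ)].
With r = 0.0724 m, L = 0.3606 m, θ = 130.7°: the bracketed kinematic factor |dx/dθ| = 0.047618 m.
ω = v/|dx/dθ| = 0.15/0.047618 = 3.1501 rad/s.

3.15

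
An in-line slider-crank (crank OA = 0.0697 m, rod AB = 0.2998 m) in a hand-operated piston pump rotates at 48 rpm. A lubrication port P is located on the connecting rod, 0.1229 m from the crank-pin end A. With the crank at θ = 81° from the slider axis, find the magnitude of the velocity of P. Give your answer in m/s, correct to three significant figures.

0.353

ω = 5.027 rad/s.  Crank-pin speed |V_A| = rω = 0.35035 m/s, perpendicular to OA.
Rod angle: sinφ = −(r/L) sinθ ⇒ φ = -13.275°; ω_rod = −rω cosθ/√(L²−r²sin²θ) = -0.18783 rad/s.
V_P = V_A + ω_rod × AP, with AP = 0.1229 m along the rod.
Components: V_Px = −rω sinθ − a·ω_rod·sinφ = -0.35134 m/s;  V_Py = rω cosθ + a·ω_rod·cosφ = +0.032339 m/s.
|V_P| = √(V_Px² + V_Py²) = 0.35282 m/s.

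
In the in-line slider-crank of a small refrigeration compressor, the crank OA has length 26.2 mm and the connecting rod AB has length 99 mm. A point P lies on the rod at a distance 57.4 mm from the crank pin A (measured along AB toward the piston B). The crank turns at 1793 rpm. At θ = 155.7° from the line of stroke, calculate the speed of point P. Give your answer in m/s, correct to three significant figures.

ω = 187.8 rad/s.  Crank-pin speed |V_A| = rω = 4.9194 m/s, perpendicular to OA.
Rod angle: sinφ = −(r/L) sinθ ⇒ φ = -6.252°; ω_rod = −rω cosθ/√(L²−r²sin²θ) = +45.559 rad/s.
V_P = V_A + ω_rod × AP, with AP = 0.0574 m along the rod.
Components: V_Px = −rω sinθ − a·ω_rod·sinφ = -1.7396 m/s;  V_Py = rω cosθ + a·ω_rod·cosφ = -1.884 m/s.
|V_P| = √(V_Px² + V_Py²) = 2.5643 m/s.

2.56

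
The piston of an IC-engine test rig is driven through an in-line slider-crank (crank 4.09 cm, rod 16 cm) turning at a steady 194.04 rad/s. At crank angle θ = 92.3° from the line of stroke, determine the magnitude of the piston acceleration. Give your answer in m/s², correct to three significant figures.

ω = 194 rad/s
x(θ) = r cosθ + √(L² − r² sin²θ); with ω constant, a = ω²·d²x/dθ².
d²x/dθ² = −r cosθ − r²(cos2θ)/√u − r⁴ sin²2θ/(4u^{3/2}),  u = L² − r² sin²θ = 0.0239299 m².
Substituting r = 0.0409 m, L = 0.16 m, θ = 92.3°: d²x/dθ² = +0.012419 m.
a = ω²·d²x/dθ² = (194)²·(+0.012419) = +467.6 m/s²;  |a| = 467.6 m/s².

468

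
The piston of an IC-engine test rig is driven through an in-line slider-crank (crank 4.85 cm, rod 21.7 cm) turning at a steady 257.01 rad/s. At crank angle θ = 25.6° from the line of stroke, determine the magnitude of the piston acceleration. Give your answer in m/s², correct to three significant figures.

3350

ω = 257 rad/s
x(θ) = r cosθ + √(L² − r² sin²θ); with ω constant, a = ω²·d²x/dθ².
d²x/dθ² = −r cosθ − r²(cos2θ)/√u − r⁴ sin²2θ/(4u^{3/2}),  u = L² − r² sin²θ = 0.0466498 m².
Substituting r = 0.0485 m, L = 0.217 m, θ = 25.6°: d²x/dθ² = -0.050646 m.
a = ω²·d²x/dθ² = (257)²·(-0.050646) = -3345.4 m/s²;  |a| = 3345.4 m/s².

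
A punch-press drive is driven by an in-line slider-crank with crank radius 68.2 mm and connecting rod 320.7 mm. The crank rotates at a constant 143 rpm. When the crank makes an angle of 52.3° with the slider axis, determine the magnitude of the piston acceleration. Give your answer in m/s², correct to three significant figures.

ω = 2π·143/60 = 14.97 rad/s
x(θ) = r cosθ + √(L² − r² sin²θ); with ω constant, a = ω²·d²x/dθ².
d²x/dθ² = −r cosθ − r²(cos2θ)/√u − r⁴ sin²2θ/(4u^{3/2}),  u = L² − r² sin²θ = 0.0999367 m².
Substituting r = 0.0682 m, L = 0.3207 m, θ = 52.3°: d²x/dθ² = -0.038158 m.
a = ω²·d²x/dθ² = (14.97)²·(-0.038158) = -8.5568 m/s²;  |a| = 8.5568 m/s².

8.56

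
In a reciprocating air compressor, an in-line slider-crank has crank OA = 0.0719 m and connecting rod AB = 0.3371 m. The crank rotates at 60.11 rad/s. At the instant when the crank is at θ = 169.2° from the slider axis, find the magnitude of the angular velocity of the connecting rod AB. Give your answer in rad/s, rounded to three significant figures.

12.6

ω = 60.11 rad/s
The rod makes angle φ with the slider axis where L sinφ = r sinθ; differentiating, L cosφ·φ̇ = r ω cosθ.
L cosφ = √(L² − r² sin²θ) = 0.33683 m.
|ω_rod| = r ω |cosθ| / √(L² − r² sin²θ) = 0.0719·60.11·0.98229/0.33683 = 12.604 rad/s.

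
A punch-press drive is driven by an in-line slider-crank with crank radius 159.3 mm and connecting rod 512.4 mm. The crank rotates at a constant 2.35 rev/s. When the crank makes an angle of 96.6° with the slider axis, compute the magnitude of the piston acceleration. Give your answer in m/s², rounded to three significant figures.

15.0

ω = 2π·2.35 = 14.77 rad/s
x(θ) = r cosθ + √(L² − r² sin²θ); with ω constant, a = ω²·d²x/dθ².
d²x/dθ² = −r cosθ − r²(cos2θ)/√u − r⁴ sin²2θ/(4u^{3/2}),  u = L² − r² sin²θ = 0.237513 m².
Substituting r = 0.1593 m, L = 0.5124 m, θ = 96.6°: d²x/dθ² = +0.068931 m.
a = ω²·d²x/dθ² = (14.77)²·(+0.068931) = +15.028 m/s²;  |a| = 15.028 m/s².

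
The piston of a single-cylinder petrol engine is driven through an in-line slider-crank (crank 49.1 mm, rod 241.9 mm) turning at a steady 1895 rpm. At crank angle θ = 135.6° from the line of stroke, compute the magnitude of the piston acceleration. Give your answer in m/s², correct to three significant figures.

1370

ω = 2π·1895/60 = 198.4 rad/s
x(θ) = r cosθ + √(L² − r² sin²θ); with ω constant, a = ω²·d²x/dθ².
d²x/dθ² = −r cosθ − r²(cos2θ)/√u − r⁴ sin²2θ/(4u^{3/2}),  u = L² − r² sin²θ = 0.0573354 m².
Substituting r = 0.0491 m, L = 0.2419 m, θ = 135.6°: d²x/dθ² = +0.034764 m.
a = ω²·d²x/dθ² = (198.4)²·(+0.034764) = +1369 m/s²;  |a| = 1369 m/s².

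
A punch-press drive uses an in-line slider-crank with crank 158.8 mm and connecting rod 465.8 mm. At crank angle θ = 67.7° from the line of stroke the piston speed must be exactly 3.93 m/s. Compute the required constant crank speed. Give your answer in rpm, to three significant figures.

225

For an in-line slider-crank, |v_piston| = rω|sinθ|·[1 + r cosθ/√(L² − r² sin²θ)].
With r = 0.1588 m, L = 0.4658 m, θ = 67.7°: the bracketed kinematic factor |dx/dθ| = 0.16695 m.
ω = v/|dx/dθ| = 3.93/0.16695 = 23.54 rad/s.
N = 60ω/(2π) = 224.79 rpm.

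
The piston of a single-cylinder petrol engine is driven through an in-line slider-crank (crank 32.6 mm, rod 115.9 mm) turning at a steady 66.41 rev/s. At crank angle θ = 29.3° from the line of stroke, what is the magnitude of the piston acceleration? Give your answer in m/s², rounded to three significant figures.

ω = 2π·66.4 = 417.3 rad/s
x(θ) = r cosθ + √(L² − r² sin²θ); with ω constant, a = ω²·d²x/dθ².
d²x/dθ² = −r cosθ − r²(cos2θ)/√u − r⁴ sin²2θ/(4u^{3/2}),  u = L² − r² sin²θ = 0.0131783 m².
Substituting r = 0.0326 m, L = 0.1159 m, θ = 29.3°: d²x/dθ² = -0.033389 m.
a = ω²·d²x/dθ² = (417.3)²·(-0.033389) = -5813.4 m/s²;  |a| = 5813.4 m/s².

5810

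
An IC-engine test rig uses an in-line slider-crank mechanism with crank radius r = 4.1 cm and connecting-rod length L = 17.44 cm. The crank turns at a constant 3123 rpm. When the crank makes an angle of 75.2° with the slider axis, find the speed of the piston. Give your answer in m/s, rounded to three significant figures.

ω = 2π·3123/60 = 327 rad/s
For an in-line slider-crank, x = r cosθ + √(L² − r² sin²θ), so v = −rω sinθ·[1 + r cosθ/√(L² − r² sin²θ)].
With r = 0.041 m, L = 0.1744 m, θ = 75.2°: √(L² − r² sin²θ) = 0.16984 m.
v = −0.041·327·0.96682·[1 + 0.041·0.25545/0.16984] = -13.763 m/s.
|v| = 13.763 m/s.

13.8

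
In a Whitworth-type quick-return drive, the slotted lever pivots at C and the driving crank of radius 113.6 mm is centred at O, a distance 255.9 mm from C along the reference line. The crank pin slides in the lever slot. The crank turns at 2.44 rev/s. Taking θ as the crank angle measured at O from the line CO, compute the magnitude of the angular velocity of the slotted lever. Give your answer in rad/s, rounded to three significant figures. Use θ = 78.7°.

ω = 15.33 rad/s (from 2.44 rev/s).
Crank pin A relative to C: A = (d + r cosθ, r sinθ); lever angle φ = atan2(r sinθ, d + r cosθ).
Differentiating tanφ: φ̇ = rω(d cosθ + r)/(d² + r² + 2dr cosθ).
d² + r² + 2dr cosθ = |CA|² = 0.0897822 m²;  d cosθ + r = +0.16374 m.
|ω_lever| = |0.1136·15.33·+0.16374| / 0.0897822 = 3.1763 rad/s.

3.18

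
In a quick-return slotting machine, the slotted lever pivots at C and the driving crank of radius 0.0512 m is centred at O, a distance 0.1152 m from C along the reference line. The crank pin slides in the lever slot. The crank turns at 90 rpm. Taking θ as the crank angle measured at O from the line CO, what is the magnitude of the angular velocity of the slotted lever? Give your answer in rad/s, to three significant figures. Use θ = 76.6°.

2.02

ω = 9.425 rad/s (from 90 rpm).
Crank pin A relative to C: A = (d + r cosθ, r sinθ); lever angle φ = atan2(r sinθ, d + r cosθ).
Differentiating tanφ: φ̇ = rω(d cosθ + r)/(d² + r² + 2dr cosθ).
d² + r² + 2dr cosθ = |CA|² = 0.0186263 m²;  d cosθ + r = +0.077897 m.
|ω_lever| = |0.0512·9.425·+0.077897| / 0.0186263 = 2.0181 rad/s.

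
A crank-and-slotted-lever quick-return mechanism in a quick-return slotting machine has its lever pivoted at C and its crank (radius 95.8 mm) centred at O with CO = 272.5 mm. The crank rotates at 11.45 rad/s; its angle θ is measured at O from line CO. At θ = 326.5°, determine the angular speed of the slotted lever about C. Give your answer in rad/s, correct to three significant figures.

2.79

ω = 11.45 rad/s
Crank pin A relative to C: A = (d + r cosθ, r sinθ); lever angle φ = atan2(r sinθ, d + r cosθ).
Differentiating tanφ: φ̇ = rω(d cosθ + r)/(d² + r² + 2dr cosθ).
d² + r² + 2dr cosθ = |CA|² = 0.126972 m²;  d cosθ + r = +0.32303 m.
|ω_lever| = |0.0958·11.45·+0.32303| / 0.126972 = 2.7907 rad/s.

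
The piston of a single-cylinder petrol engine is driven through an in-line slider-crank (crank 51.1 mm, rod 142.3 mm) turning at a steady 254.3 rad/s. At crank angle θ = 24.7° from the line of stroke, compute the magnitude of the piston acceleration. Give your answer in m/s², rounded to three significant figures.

ω = 254.3 rad/s
x(θ) = r cosθ + √(L² − r² sin²θ); with ω constant, a = ω²·d²x/dθ².
d²x/dθ² = −r cosθ − r²(cos2θ)/√u − r⁴ sin²2θ/(4u^{3/2}),  u = L² − r² sin²θ = 0.0197933 m².
Substituting r = 0.0511 m, L = 0.1423 m, θ = 24.7°: d²x/dθ² = -0.058856 m.
a = ω²·d²x/dθ² = (254.3)²·(-0.058856) = -3806.1 m/s²;  |a| = 3806.1 m/s².

3810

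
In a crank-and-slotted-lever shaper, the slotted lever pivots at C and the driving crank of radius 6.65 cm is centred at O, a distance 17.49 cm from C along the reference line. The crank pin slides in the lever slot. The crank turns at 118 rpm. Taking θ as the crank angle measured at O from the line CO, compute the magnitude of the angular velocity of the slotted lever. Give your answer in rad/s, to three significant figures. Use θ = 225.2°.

ω = 12.36 rad/s (from 118 rpm).
Crank pin A relative to C: A = (d + r cosθ, r sinθ); lever angle φ = atan2(r sinθ, d + r cosθ).
Differentiating tanφ: φ̇ = rω(d cosθ + r)/(d² + r² + 2dr cosθ).
d² + r² + 2dr cosθ = |CA|² = 0.0186213 m²;  d cosθ + r = -0.056741 m.
|ω_lever| = |0.0665·12.36·-0.056741| / 0.0186213 = 2.5039 rad/s.

2.50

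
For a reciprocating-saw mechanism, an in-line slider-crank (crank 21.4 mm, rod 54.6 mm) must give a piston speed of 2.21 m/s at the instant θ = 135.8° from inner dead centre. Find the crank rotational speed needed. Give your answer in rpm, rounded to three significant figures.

For an in-line slider-crank, |v_piston| = rω|sinθ|·[1 + r cosθ/√(L² − r² sin²θ)].
With r = 0.0214 m, L = 0.0546 m, θ = 135.8°: the bracketed kinematic factor |dx/dθ| = 0.010561 m.
ω = v/|dx/dθ| = 2.21/0.010561 = 209.25 rad/s.
N = 60ω/(2π) = 1998.2 rpm.

2000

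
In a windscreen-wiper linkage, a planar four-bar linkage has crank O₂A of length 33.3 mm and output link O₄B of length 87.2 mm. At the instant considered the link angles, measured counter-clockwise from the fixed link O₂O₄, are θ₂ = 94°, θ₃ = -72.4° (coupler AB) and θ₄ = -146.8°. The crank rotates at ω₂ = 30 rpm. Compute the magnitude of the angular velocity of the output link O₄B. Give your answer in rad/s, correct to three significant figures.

ω₂ = 3.142 rad/s (from 30 rpm).
Differentiating the loop-closure r₂e^{iθ₂}+r₃e^{iθ₃}=r₁+r₄e^{iθ₄} gives r₂ω₂e^{iθ₂}+r₃ω₃e^{iθ₃}=r₄ω₄e^{iθ₄}.
Eliminating the other unknown: ω₄ = r₂ω₂ sin(θ₂−θ₃) / [r₄ sin(θ₄−θ₃)].
Numerator sine = +0.23514; denominator sine = -0.96316.
Result = 0.0333·3.142·(+0.23514) / (0.0872·(-0.96316)) = -0.29289 rad/s; magnitude 0.29289 rad/s.

0.293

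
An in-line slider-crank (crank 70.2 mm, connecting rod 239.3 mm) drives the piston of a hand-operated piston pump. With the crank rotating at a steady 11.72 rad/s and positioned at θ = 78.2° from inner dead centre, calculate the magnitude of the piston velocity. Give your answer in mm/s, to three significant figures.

ω = 11.72 rad/s
For an in-line slider-crank, x = r cosθ + √(L² − r² sin²θ), so v = −rω sinθ·[1 + r cosθ/√(L² − r² sin²θ)].
With r = 0.0702 m, L = 0.2393 m, θ = 78.2°: √(L² − r² sin²θ) = 0.22922 m.
v = −0.0702·11.72·0.97887·[1 + 0.0702·0.20450/0.22922] = -0.85579 m/s.
|v| = 0.85579 m/s = 855.79 mm/s.

856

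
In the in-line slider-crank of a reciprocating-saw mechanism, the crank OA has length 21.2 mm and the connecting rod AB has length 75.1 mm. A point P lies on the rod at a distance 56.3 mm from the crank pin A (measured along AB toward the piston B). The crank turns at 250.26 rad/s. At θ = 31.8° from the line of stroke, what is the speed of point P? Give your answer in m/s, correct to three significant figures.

3.49

ω = 250.3 rad/s.  Crank-pin speed |V_A| = rω = 5.3055 m/s, perpendicular to OA.
Rod angle: sinφ = −(r/L) sinθ ⇒ φ = -8.555°; ω_rod = −rω cosθ/√(L²−r²sin²θ) = -60.717 rad/s.
V_P = V_A + ω_rod × AP, with AP = 0.0563 m along the rod.
Components: V_Px = −rω sinθ − a·ω_rod·sinφ = -3.3043 m/s;  V_Py = rω cosθ + a·ω_rod·cosφ = +1.1288 m/s.
|V_P| = √(V_Px² + V_Py²) = 3.4918 m/s.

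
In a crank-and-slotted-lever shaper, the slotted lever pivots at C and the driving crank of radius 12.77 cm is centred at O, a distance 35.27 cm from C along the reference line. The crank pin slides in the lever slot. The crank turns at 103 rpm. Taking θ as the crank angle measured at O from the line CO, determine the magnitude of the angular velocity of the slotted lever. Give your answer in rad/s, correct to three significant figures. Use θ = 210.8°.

ω = 10.79 rad/s (from 103 rpm).
Crank pin A relative to C: A = (d + r cosθ, r sinθ); lever angle φ = atan2(r sinθ, d + r cosθ).
Differentiating tanφ: φ̇ = rω(d cosθ + r)/(d² + r² + 2dr cosθ).
d² + r² + 2dr cosθ = |CA|² = 0.0633298 m²;  d cosθ + r = -0.17526 m.
|ω_lever| = |0.1277·10.79·-0.17526| / 0.0633298 = 3.8117 rad/s.

3.81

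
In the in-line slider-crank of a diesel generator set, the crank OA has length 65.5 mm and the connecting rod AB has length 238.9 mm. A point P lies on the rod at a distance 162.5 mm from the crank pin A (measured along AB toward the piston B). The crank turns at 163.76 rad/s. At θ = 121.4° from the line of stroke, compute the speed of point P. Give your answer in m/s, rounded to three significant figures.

8.43

ω = 163.8 rad/s.  Crank-pin speed |V_A| = rω = 10.726 m/s, perpendicular to OA.
Rod angle: sinφ = −(r/L) sinθ ⇒ φ = -13.534°; ω_rod = −rω cosθ/√(L²−r²sin²θ) = +24.061 rad/s.
V_P = V_A + ω_rod × AP, with AP = 0.1625 m along the rod.
Components: V_Px = −rω sinθ − a·ω_rod·sinφ = -8.2404 m/s;  V_Py = rω cosθ + a·ω_rod·cosφ = -1.7872 m/s.
|V_P| = √(V_Px² + V_Py²) = 8.432 m/s.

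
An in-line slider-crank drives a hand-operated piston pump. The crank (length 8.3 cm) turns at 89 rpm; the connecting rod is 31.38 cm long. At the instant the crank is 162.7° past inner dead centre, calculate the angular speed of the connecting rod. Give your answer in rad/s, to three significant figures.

ω = 9.32 rad/s (converted from 89 rpm).
The rod makes angle φ with the slider axis where L sinφ = r sinθ; differentiating, L cosφ·φ̇ = r ω cosθ.
L cosφ = √(L² − r² sin²θ) = 0.31283 m.
|ω_rod| = r ω |cosθ| / √(L² − r² sin²θ) = 0.083·9.32·0.95476/0.31283 = 2.3609 rad/s.

2.36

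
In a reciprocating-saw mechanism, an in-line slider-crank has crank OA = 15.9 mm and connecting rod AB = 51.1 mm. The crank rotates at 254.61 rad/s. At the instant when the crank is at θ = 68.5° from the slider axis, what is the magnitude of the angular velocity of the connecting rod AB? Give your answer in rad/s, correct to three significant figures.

30.3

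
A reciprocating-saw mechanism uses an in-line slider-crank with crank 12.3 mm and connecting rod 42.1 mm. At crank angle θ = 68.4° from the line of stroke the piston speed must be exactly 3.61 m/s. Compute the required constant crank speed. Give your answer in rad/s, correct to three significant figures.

For an in-line slider-crank, |v_piston| = rω|sinθ|·[1 + r cosθ/√(L² − r² sin²θ)].
With r = 0.0123 m, L = 0.0421 m, θ = 68.4°: the bracketed kinematic factor |dx/dθ| = 0.012714 m.
ω = v/|dx/dθ| = 3.61/0.012714 = 283.93 rad/s.

284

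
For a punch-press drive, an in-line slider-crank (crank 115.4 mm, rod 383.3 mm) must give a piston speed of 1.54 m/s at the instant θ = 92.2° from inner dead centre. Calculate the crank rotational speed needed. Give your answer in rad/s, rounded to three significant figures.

For an in-line slider-crank, |v_piston| = rω|sinθ|·[1 + r cosθ/√(L² − r² sin²θ)].
With r = 0.1154 m, L = 0.3833 m, θ = 92.2°: the bracketed kinematic factor |dx/dθ| = 0.11392 m.
ω = v/|dx/dθ| = 1.54/0.11392 = 13.519 rad/s.

13.5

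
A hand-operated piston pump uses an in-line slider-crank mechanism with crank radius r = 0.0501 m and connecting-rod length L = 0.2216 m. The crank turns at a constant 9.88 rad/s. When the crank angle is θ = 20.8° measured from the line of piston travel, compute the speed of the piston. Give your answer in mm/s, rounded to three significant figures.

ω = 9.88 rad/s
For an in-line slider-crank, x = r cosθ + √(L² − r² sin²θ), so v = −rω sinθ·[1 + r cosθ/√(L² − r² sin²θ)].
With r = 0.0501 m, L = 0.2216 m, θ = 20.8°: √(L² − r² sin²θ) = 0.22088 m.
v = −0.0501·9.88·0.35511·[1 + 0.0501·0.93483/0.22088] = -0.21304 m/s.
|v| = 0.21304 m/s = 213.04 mm/s.

213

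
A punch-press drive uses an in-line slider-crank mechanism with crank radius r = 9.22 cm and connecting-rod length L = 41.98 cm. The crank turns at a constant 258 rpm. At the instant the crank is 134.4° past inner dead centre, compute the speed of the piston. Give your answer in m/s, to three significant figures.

ω = 2π·258/60 = 27.02 rad/s
For an in-line slider-crank, x = r cosθ + √(L² − r² sin²θ), so v = −rω sinθ·[1 + r cosθ/√(L² − r² sin²θ)].
With r = 0.0922 m, L = 0.4198 m, θ = 134.4°: √(L² − r² sin²θ) = 0.4146 m.
v = −0.0922·27.02·0.71447·[1 + 0.0922·-0.69966/0.4146] = -1.5029 m/s.
|v| = 1.5029 m/s.

1.50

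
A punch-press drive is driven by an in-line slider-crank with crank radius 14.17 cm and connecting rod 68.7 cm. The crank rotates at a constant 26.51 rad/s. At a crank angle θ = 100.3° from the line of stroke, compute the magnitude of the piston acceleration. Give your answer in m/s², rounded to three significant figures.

37.4

ω = 26.51 rad/s
x(θ) = r cosθ + √(L² − r² sin²θ); with ω constant, a = ω²·d²x/dθ².
d²x/dθ² = −r cosθ − r²(cos2θ)/√u − r⁴ sin²2θ/(4u^{3/2}),  u = L² − r² sin²θ = 0.452532 m².
Substituting r = 0.1417 m, L = 0.687 m, θ = 100.3°: d²x/dθ² = +0.053235 m.
a = ω²·d²x/dθ² = (26.51)²·(+0.053235) = +37.412 m/s²;  |a| = 37.412 m/s².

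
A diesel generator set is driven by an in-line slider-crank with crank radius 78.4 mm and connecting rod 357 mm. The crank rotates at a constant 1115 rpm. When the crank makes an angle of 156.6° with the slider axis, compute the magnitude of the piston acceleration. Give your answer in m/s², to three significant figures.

ω = 2π·1115/60 = 116.8 rad/s
x(θ) = r cosθ + √(L² − r² sin²θ); with ω constant, a = ω²·d²x/dθ².
d²x/dθ² = −r cosθ − r²(cos2θ)/√u − r⁴ sin²2θ/(4u^{3/2}),  u = L² − r² sin²θ = 0.12648 m².
Substituting r = 0.0784 m, L = 0.357 m, θ = 156.6°: d²x/dθ² = +0.060009 m.
a = ω²·d²x/dθ² = (116.8)²·(+0.060009) = +818.14 m/s²;  |a| = 818.14 m/s².

818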